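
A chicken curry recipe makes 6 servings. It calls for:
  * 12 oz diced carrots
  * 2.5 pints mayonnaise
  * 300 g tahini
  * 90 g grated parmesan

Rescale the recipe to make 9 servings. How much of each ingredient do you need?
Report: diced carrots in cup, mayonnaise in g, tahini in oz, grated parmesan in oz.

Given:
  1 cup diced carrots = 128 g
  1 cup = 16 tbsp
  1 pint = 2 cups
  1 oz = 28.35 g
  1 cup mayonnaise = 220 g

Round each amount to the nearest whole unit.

diced carrots: 4 cup; mayonnaise: 1650 g; tahini: 16 oz; grated parmesan: 5 oz

Scaling factor: 9/6 = 3/2 = 1.5.
diced carrots: 12 oz × 3/2 × 28.35 g/oz ÷ 128 g/cup ≈ 4 cup
mayonnaise: 2.5 pint × 3/2 × 2 cup/pint × 220 g/cup = 1650 g
tahini: 300 g × 3/2 ÷ 28.35 g/oz ≈ 16 oz
grated parmesan: 90 g × 3/2 ÷ 28.35 g/oz ≈ 5 oz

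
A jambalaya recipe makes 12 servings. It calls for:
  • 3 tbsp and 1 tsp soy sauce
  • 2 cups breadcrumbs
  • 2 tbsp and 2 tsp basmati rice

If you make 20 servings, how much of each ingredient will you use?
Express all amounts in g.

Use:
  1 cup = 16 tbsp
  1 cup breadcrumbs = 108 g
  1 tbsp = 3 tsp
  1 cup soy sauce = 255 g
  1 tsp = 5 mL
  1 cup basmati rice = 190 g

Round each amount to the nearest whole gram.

soy sauce: 89 g; breadcrumbs: 360 g; basmati rice: 53 g

Scaling factor: 20/12 = 5/3.
soy sauce: (3 tbsp + 1 tsp = 10/3 tbsp) × 5/3 ÷ 16 tbsp/cup × 255 g/cup ≈ 89 g
breadcrumbs: 2 cup × 5/3 × 108 g/cup = 360 g
basmati rice: (2 tbsp + 2 tsp = 8/3 tbsp) × 5/3 ÷ 16 tbsp/cup × 190 g/cup ≈ 53 g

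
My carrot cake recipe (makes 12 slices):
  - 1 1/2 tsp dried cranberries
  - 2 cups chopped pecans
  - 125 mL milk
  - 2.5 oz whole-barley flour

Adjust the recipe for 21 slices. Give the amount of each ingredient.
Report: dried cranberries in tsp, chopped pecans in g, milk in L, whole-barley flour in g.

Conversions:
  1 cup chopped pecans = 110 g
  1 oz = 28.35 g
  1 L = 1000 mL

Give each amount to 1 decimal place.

Scaling factor: 21/12 = 7/4 = 1.75.
dried cranberries: 1.5 tsp × 7/4 ≈ 2.6 tsp
chopped pecans: 2 cup × 7/4 × 110 g/cup = 385.0 g
milk: 125 mL × 7/4 ÷ 1000 mL/L ≈ 0.2 L
whole-barley flour: 2.5 oz × 7/4 × 28.35 g/oz ≈ 124.0 g

dried cranberries: 2.6 tsp; chopped pecans: 385.0 g; milk: 0.2 L; whole-barley flour: 124.0 g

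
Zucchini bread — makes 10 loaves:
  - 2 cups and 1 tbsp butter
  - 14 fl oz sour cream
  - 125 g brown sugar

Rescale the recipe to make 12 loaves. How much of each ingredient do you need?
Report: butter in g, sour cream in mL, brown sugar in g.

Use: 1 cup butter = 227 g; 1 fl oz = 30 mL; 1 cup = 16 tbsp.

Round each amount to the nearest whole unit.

Scaling factor: 12/10 = 6/5 = 1.2.
butter: (2 cup + 1 tbsp = 2.0625 cup) × 6/5 × 227 g/cup ≈ 562 g
sour cream: 14 fl oz × 6/5 × 30 mL/fl oz = 504 mL
brown sugar: 125 g × 6/5 = 150 g

butter: 562 g; sour cream: 504 mL; brown sugar: 150 g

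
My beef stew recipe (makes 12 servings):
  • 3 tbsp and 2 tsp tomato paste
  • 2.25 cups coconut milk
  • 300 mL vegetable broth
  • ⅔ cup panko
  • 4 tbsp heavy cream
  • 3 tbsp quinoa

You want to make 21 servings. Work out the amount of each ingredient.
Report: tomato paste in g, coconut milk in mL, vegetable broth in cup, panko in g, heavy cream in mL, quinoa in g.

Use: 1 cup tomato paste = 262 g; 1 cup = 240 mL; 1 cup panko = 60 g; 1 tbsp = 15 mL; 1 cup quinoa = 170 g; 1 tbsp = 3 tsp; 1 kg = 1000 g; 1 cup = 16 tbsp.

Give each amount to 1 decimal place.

Scaling factor: 21/12 = 7/4 = 1.75.
tomato paste: (3 tbsp + 2 tsp = 11/3 tbsp) × 7/4 ÷ 16 tbsp/cup × 262 g/cup ≈ 105.1 g
coconut milk: 2.25 cup × 7/4 × 240 mL/cup = 945.0 mL
vegetable broth: 300 mL × 7/4 ÷ 240 mL/cup ≈ 2.2 cup
panko: 2/3 cup × 7/4 × 60 g/cup = 70.0 g
heavy cream: 4 tbsp × 7/4 × 15 mL/tbsp = 105.0 mL
quinoa: 3 tbsp × 7/4 ÷ 16 tbsp/cup × 170 g/cup ≈ 55.8 g

tomato paste: 105.1 g; coconut milk: 945.0 mL; vegetable broth: 2.2 cup; panko: 70.0 g; heavy cream: 105.0 mL; quinoa: 55.8 g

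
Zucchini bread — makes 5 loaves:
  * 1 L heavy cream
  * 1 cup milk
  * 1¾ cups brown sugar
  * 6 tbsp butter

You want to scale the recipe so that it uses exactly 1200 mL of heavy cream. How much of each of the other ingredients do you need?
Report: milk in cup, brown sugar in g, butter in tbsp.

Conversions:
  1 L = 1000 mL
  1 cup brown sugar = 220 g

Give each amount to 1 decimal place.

milk: 1.2 cup; brown sugar: 462.0 g; butter: 7.2 tbsp

The original recipe has 1000 mL of heavy cream, so the scaling factor is 1200 ÷ 1000 = 6/5 = 1.2.
milk: 1 cup × 6/5 = 1.2 cup
brown sugar: 1.75 cup × 6/5 × 220 g/cup = 462.0 g
butter: 6 tbsp × 6/5 = 7.2 tbsp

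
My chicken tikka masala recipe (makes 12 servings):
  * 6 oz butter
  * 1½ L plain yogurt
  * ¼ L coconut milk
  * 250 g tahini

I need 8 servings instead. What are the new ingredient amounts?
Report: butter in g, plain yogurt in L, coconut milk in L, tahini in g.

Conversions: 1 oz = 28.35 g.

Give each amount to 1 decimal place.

Scaling factor: 8/12 = 2/3.
butter: 6 oz × 2/3 × 28.35 g/oz = 113.4 g
plain yogurt: 1.5 L × 2/3 = 1.0 L
coconut milk: 0.25 L × 2/3 ≈ 0.2 L
tahini: 250 g × 2/3 ≈ 166.7 g

butter: 113.4 g; plain yogurt: 1.0 L; coconut milk: 0.2 L; tahini: 166.7 g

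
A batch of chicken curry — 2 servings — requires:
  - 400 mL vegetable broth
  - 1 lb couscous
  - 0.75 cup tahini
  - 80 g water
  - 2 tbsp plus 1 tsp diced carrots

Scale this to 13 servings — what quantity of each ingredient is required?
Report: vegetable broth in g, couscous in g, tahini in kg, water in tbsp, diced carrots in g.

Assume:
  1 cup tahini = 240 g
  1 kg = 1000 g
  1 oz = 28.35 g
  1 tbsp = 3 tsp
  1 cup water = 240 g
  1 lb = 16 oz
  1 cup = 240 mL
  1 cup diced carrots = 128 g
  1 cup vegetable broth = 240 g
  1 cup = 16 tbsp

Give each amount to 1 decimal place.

Scaling factor: 13/2 = 6.5.
vegetable broth: 400 mL × 13/2 ÷ 240 mL/cup × 240 g/cup = 2600.0 g
couscous: 1 lb × 13/2 × 16 oz/lb × 28.35 g/oz = 2948.4 g
tahini: 0.75 cup × 13/2 × 240 g/cup ÷ 1000 g/kg ≈ 1.2 kg
water: 80 g × 13/2 ÷ 240 g/cup × 16 tbsp/cup ≈ 34.7 tbsp
diced carrots: (2 tbsp + 1 tsp = 7/3 tbsp) × 13/2 ÷ 16 tbsp/cup × 128 g/cup ≈ 121.3 g

vegetable broth: 2600.0 g; couscous: 2948.4 g; tahini: 1.2 kg; water: 34.7 tbsp; diced carrots: 121.3 g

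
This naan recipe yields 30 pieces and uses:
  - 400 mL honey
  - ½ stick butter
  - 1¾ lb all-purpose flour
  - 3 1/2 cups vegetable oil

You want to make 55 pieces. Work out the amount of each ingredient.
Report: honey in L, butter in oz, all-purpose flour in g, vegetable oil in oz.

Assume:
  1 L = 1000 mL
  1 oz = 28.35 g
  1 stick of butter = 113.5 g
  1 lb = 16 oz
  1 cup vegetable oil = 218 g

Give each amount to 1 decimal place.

honey: 0.7 L; butter: 3.7 oz; all-purpose flour: 1455.3 g; vegetable oil: 49.3 oz

Scaling factor: 55/30 = 11/6.
honey: 400 mL × 11/6 ÷ 1000 mL/L ≈ 0.7 L
butter: 0.5 stick × 11/6 × 113.5 g/stick ÷ 28.35 g/oz ≈ 3.7 oz
all-purpose flour: 1.75 lb × 11/6 × 16 oz/lb × 28.35 g/oz = 1455.3 g
vegetable oil: 3.5 cup × 11/6 × 218 g/cup ÷ 28.35 g/oz ≈ 49.3 oz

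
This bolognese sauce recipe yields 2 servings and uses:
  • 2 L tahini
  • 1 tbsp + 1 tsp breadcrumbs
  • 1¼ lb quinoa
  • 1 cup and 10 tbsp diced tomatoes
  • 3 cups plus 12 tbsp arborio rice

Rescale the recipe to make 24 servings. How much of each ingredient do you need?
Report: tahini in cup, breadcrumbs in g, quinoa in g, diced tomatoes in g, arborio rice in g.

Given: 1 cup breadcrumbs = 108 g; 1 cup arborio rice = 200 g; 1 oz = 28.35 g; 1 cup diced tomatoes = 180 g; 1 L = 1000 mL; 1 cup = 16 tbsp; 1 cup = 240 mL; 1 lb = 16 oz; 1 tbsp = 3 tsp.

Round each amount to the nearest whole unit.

tahini: 100 cup; breadcrumbs: 108 g; quinoa: 6804 g; diced tomatoes: 3510 g; arborio rice: 9000 g

Scaling factor: 24/2 = 12.
tahini: 2 L × 12 × 1000 mL/L ÷ 240 mL/cup = 100 cup
breadcrumbs: (1 tbsp + 1 tsp = 4/3 tbsp) × 12 ÷ 16 tbsp/cup × 108 g/cup = 108 g
quinoa: 1.25 lb × 12 × 16 oz/lb × 28.35 g/oz = 6804 g
diced tomatoes: (1 cup + 10 tbsp = 1.625 cup) × 12 × 180 g/cup = 3510 g
arborio rice: (3 cup + 12 tbsp = 3.75 cup) × 12 × 200 g/cup = 9000 g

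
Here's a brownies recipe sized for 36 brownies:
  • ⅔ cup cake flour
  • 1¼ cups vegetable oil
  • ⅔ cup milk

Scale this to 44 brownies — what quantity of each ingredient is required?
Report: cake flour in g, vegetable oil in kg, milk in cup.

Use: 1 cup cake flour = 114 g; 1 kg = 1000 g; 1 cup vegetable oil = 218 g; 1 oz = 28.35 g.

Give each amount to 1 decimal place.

cake flour: 92.9 g; vegetable oil: 0.3 kg; milk: 0.8 cup

Scaling factor: 44/36 = 11/9.
cake flour: 2/3 cup × 11/9 × 114 g/cup ≈ 92.9 g
vegetable oil: 1.25 cup × 11/9 × 218 g/cup ÷ 1000 g/kg ≈ 0.3 kg
milk: 2/3 cup × 11/9 ≈ 0.8 cup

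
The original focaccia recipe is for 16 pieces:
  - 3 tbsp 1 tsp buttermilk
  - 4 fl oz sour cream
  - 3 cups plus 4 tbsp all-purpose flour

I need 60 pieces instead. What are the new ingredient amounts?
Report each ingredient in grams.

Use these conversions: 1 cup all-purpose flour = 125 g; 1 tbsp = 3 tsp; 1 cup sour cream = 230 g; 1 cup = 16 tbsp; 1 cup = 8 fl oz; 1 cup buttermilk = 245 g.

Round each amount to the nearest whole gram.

buttermilk: 191 g; sour cream: 431 g; all-purpose flour: 1523 g

Scaling factor: 60/16 = 15/4 = 3.75.
buttermilk: (3 tbsp + 1 tsp = 10/3 tbsp) × 15/4 ÷ 16 tbsp/cup × 245 g/cup ≈ 191 g
sour cream: 4 fl oz × 15/4 ÷ 8 fl oz/cup × 230 g/cup ≈ 431 g
all-purpose flour: (3 cup + 4 tbsp = 3.25 cup) × 15/4 × 125 g/cup ≈ 1523 g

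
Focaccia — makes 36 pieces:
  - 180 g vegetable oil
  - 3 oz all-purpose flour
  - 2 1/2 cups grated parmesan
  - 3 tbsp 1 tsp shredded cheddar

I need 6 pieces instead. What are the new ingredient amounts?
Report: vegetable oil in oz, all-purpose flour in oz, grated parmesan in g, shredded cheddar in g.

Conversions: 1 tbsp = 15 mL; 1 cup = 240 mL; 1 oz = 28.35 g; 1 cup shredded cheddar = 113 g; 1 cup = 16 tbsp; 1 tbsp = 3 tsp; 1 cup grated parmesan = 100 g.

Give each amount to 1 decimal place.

Scaling factor: 6/36 = 1/6.
vegetable oil: 180 g × 1/6 ÷ 28.35 g/oz ≈ 1.1 oz
all-purpose flour: 3 oz × 1/6 = 0.5 oz
grated parmesan: 2.5 cup × 1/6 × 100 g/cup ≈ 41.7 g
shredded cheddar: (3 tbsp + 1 tsp = 10/3 tbsp) × 1/6 ÷ 16 tbsp/cup × 113 g/cup ≈ 3.9 g

vegetable oil: 1.1 oz; all-purpose flour: 0.5 oz; grated parmesan: 41.7 g; shredded cheddar: 3.9 g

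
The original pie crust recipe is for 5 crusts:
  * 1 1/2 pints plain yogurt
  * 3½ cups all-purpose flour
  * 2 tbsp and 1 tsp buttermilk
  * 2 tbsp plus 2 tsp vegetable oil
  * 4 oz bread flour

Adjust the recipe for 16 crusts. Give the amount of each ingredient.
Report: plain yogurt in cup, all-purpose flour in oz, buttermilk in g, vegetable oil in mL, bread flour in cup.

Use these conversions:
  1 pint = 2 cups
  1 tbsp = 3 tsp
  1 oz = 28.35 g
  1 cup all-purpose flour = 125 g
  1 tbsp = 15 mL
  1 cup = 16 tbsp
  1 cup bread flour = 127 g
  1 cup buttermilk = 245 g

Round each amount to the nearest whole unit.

Scaling factor: 16/5 = 3.2.
plain yogurt: 1.5 pint × 16/5 × 2 cup/pint ≈ 10 cup
all-purpose flour: 3.5 cup × 16/5 × 125 g/cup ÷ 28.35 g/oz ≈ 49 oz
buttermilk: (2 tbsp + 1 tsp = 7/3 tbsp) × 16/5 ÷ 16 tbsp/cup × 245 g/cup ≈ 114 g
vegetable oil: (2 tbsp + 2 tsp = 8/3 tbsp) × 16/5 × 15 mL/tbsp = 128 mL
bread flour: 4 oz × 16/5 × 28.35 g/oz ÷ 127 g/cup ≈ 3 cup

plain yogurt: 10 cup; all-purpose flour: 49 oz; buttermilk: 114 g; vegetable oil: 128 mL; bread flour: 3 cup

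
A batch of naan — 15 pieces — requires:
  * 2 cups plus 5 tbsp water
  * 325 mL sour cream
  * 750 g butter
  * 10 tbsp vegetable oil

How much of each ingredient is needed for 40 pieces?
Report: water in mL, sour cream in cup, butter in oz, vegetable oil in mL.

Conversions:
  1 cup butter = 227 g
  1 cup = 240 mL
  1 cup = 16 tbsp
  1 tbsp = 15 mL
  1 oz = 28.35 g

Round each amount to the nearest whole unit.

water: 1480 mL; sour cream: 4 cup; butter: 71 oz; vegetable oil: 400 mL

Scaling factor: 40/15 = 8/3.
water: (2 cup + 5 tbsp = 2.3125 cup) × 8/3 × 240 mL/cup = 1480 mL
sour cream: 325 mL × 8/3 ÷ 240 mL/cup ≈ 4 cup
butter: 750 g × 8/3 ÷ 28.35 g/oz ≈ 71 oz
vegetable oil: 10 tbsp × 8/3 × 15 mL/tbsp = 400 mL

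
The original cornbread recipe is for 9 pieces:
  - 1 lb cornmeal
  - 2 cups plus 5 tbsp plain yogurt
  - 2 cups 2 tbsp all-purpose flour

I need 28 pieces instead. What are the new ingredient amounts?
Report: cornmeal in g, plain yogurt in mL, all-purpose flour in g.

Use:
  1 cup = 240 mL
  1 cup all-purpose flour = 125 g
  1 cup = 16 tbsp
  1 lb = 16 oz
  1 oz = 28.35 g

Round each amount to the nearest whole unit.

cornmeal: 1411 g; plain yogurt: 1727 mL; all-purpose flour: 826 g

Scaling factor: 28/9.
cornmeal: 1 lb × 28/9 × 16 oz/lb × 28.35 g/oz ≈ 1411 g
plain yogurt: (2 cup + 5 tbsp = 2.3125 cup) × 28/9 × 240 mL/cup ≈ 1727 mL
all-purpose flour: (2 cup + 2 tbsp = 2.125 cup) × 28/9 × 125 g/cup ≈ 826 g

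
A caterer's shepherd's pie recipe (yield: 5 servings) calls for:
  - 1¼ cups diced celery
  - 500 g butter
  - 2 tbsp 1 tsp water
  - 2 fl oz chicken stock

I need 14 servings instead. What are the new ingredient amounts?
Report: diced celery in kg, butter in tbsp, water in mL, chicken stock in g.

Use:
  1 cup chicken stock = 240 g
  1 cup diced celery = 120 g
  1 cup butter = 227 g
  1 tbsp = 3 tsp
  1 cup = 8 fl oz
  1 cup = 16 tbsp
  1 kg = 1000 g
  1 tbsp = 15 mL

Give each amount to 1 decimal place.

diced celery: 0.4 kg; butter: 98.7 tbsp; water: 98.0 mL; chicken stock: 168.0 g

Scaling factor: 14/5 = 2.8.
diced celery: 1.25 cup × 14/5 × 120 g/cup ÷ 1000 g/kg ≈ 0.4 kg
butter: 500 g × 14/5 ÷ 227 g/cup × 16 tbsp/cup ≈ 98.7 tbsp
water: (2 tbsp + 1 tsp = 7/3 tbsp) × 14/5 × 15 mL/tbsp = 98.0 mL
chicken stock: 2 fl oz × 14/5 ÷ 8 fl oz/cup × 240 g/cup = 168.0 g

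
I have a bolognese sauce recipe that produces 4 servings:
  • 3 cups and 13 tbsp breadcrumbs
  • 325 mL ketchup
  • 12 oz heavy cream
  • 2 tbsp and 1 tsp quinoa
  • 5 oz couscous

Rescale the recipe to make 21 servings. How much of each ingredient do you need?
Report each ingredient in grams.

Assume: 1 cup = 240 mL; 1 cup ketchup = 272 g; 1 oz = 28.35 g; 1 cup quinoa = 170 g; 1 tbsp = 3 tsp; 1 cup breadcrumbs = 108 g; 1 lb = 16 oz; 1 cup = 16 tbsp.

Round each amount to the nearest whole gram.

Scaling factor: 21/4 = 5.25.
breadcrumbs: (3 cup + 13 tbsp = 3.8125 cup) × 21/4 × 108 g/cup ≈ 2162 g
ketchup: 325 mL × 21/4 ÷ 240 mL/cup × 272 g/cup ≈ 1934 g
heavy cream: 12 oz × 21/4 × 28.35 g/oz ≈ 1786 g
quinoa: (2 tbsp + 1 tsp = 7/3 tbsp) × 21/4 ÷ 16 tbsp/cup × 170 g/cup ≈ 130 g
couscous: 5 oz × 21/4 × 28.35 g/oz ≈ 744 g

breadcrumbs: 2162 g; ketchup: 1934 g; heavy cream: 1786 g; quinoa: 130 g; couscous: 744 g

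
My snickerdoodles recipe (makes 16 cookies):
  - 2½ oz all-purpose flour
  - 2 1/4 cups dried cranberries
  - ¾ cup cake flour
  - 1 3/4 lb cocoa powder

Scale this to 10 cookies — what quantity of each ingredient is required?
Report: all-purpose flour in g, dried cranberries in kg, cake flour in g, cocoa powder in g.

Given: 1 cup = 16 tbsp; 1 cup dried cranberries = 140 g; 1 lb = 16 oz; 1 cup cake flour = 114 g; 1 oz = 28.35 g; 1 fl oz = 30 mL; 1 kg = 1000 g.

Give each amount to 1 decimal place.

all-purpose flour: 44.3 g; dried cranberries: 0.2 kg; cake flour: 53.4 g; cocoa powder: 496.1 g

Scaling factor: 10/16 = 5/8 = 0.625.
all-purpose flour: 2.5 oz × 5/8 × 28.35 g/oz ≈ 44.3 g
dried cranberries: 2.25 cup × 5/8 × 140 g/cup ÷ 1000 g/kg ≈ 0.2 kg
cake flour: 0.75 cup × 5/8 × 114 g/cup ≈ 53.4 g
cocoa powder: 1.75 lb × 5/8 × 16 oz/lb × 28.35 g/oz ≈ 496.1 g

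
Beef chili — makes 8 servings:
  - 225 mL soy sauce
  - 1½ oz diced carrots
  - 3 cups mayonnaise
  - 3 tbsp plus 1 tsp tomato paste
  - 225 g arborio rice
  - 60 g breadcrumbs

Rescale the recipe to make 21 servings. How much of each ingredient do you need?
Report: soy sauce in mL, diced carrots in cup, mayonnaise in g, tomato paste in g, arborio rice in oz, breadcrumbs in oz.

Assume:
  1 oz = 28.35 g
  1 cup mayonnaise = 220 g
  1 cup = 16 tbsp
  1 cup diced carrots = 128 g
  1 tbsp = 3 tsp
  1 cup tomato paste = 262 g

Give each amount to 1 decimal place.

Scaling factor: 21/8 = 2.625.
soy sauce: 225 mL × 21/8 ≈ 590.6 mL
diced carrots: 1.5 oz × 21/8 × 28.35 g/oz ÷ 128 g/cup ≈ 0.9 cup
mayonnaise: 3 cup × 21/8 × 220 g/cup = 1732.5 g
tomato paste: (3 tbsp + 1 tsp = 10/3 tbsp) × 21/8 ÷ 16 tbsp/cup × 262 g/cup ≈ 143.3 g
arborio rice: 225 g × 21/8 ÷ 28.35 g/oz ≈ 20.8 oz
breadcrumbs: 60 g × 21/8 ÷ 28.35 g/oz ≈ 5.6 oz

soy sauce: 590.6 mL; diced carrots: 0.9 cup; mayonnaise: 1732.5 g; tomato paste: 143.3 g; arborio rice: 20.8 oz; breadcrumbs: 5.6 oz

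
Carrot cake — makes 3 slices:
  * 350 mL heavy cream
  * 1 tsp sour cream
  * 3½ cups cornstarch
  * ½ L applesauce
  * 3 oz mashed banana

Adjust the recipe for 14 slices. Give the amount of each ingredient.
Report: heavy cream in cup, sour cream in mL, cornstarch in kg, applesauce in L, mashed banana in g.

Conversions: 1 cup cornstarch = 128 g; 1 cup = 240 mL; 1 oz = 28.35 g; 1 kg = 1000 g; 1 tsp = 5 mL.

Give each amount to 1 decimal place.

heavy cream: 6.8 cup; sour cream: 23.3 mL; cornstarch: 2.1 kg; applesauce: 2.3 L; mashed banana: 396.9 g

Scaling factor: 14/3.
heavy cream: 350 mL × 14/3 ÷ 240 mL/cup ≈ 6.8 cup
sour cream: 1 tsp × 14/3 × 5 mL/tsp ≈ 23.3 mL
cornstarch: 3.5 cup × 14/3 × 128 g/cup ÷ 1000 g/kg ≈ 2.1 kg
applesauce: 0.5 L × 14/3 ≈ 2.3 L
mashed banana: 3 oz × 14/3 × 28.35 g/oz = 396.9 g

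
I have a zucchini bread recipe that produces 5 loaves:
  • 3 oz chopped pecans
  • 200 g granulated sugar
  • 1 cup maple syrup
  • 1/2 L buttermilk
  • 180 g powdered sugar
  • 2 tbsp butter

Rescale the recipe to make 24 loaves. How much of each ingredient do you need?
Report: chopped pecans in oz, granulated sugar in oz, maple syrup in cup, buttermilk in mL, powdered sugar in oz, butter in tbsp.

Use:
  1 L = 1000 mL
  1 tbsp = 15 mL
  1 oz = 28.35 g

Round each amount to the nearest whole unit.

Scaling factor: 24/5 = 4.8.
chopped pecans: 3 oz × 24/5 ≈ 14 oz
granulated sugar: 200 g × 24/5 ÷ 28.35 g/oz ≈ 34 oz
maple syrup: 1 cup × 24/5 ≈ 5 cup
buttermilk: 0.5 L × 24/5 × 1000 mL/L = 2400 mL
powdered sugar: 180 g × 24/5 ÷ 28.35 g/oz ≈ 30 oz
butter: 2 tbsp × 24/5 ≈ 10 tbsp

chopped pecans: 14 oz; granulated sugar: 34 oz; maple syrup: 5 cup; buttermilk: 2400 mL; powdered sugar: 30 oz; butter: 10 tbsp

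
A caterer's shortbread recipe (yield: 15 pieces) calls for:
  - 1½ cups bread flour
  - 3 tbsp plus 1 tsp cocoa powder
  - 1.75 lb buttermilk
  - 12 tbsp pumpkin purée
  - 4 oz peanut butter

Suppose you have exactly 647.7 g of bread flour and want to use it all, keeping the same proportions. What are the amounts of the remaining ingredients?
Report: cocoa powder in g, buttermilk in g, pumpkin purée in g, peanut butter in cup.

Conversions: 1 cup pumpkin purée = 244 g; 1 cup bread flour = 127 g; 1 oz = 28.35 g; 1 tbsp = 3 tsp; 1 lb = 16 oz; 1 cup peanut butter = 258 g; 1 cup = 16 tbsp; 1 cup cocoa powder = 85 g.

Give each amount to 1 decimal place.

cocoa powder: 60.2 g; buttermilk: 2698.9 g; pumpkin purée: 622.2 g; peanut butter: 1.5 cup

The original recipe has 190.5 g of bread flour, so the scaling factor is 647.7 ÷ 190.5 = 17/5 = 3.4.
cocoa powder: (3 tbsp + 1 tsp = 10/3 tbsp) × 17/5 ÷ 16 tbsp/cup × 85 g/cup ≈ 60.2 g
buttermilk: 1.75 lb × 17/5 × 16 oz/lb × 28.35 g/oz ≈ 2698.9 g
pumpkin purée: 12 tbsp × 17/5 ÷ 16 tbsp/cup × 244 g/cup = 622.2 g
peanut butter: 4 oz × 17/5 × 28.35 g/oz ÷ 258 g/cup ≈ 1.5 cup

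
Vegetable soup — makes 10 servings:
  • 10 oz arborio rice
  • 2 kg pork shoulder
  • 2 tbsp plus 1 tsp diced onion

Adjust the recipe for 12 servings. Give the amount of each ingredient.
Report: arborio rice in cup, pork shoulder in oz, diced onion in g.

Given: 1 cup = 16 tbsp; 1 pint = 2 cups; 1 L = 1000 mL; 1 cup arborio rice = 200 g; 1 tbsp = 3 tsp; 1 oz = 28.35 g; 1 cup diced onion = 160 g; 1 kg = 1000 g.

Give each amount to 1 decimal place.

arborio rice: 1.7 cup; pork shoulder: 84.7 oz; diced onion: 28.0 g

Scaling factor: 12/10 = 6/5 = 1.2.
arborio rice: 10 oz × 6/5 × 28.35 g/oz ÷ 200 g/cup ≈ 1.7 cup
pork shoulder: 2 kg × 6/5 × 1000 g/kg ÷ 28.35 g/oz ≈ 84.7 oz
diced onion: (2 tbsp + 1 tsp = 7/3 tbsp) × 6/5 ÷ 16 tbsp/cup × 160 g/cup = 28.0 g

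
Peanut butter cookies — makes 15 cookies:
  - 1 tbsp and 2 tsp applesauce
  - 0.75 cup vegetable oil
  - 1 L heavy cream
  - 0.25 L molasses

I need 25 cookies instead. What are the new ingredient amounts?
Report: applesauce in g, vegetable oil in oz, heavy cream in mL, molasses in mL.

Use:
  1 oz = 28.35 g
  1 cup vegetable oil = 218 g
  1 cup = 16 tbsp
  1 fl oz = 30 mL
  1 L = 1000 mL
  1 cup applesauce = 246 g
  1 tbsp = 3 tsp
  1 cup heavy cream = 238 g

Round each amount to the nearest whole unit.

applesauce: 43 g; vegetable oil: 10 oz; heavy cream: 1667 mL; molasses: 417 mL

Scaling factor: 25/15 = 5/3.
applesauce: (1 tbsp + 2 tsp = 5/3 tbsp) × 5/3 ÷ 16 tbsp/cup × 246 g/cup ≈ 43 g
vegetable oil: 0.75 cup × 5/3 × 218 g/cup ÷ 28.35 g/oz ≈ 10 oz
heavy cream: 1 L × 5/3 × 1000 mL/L ≈ 1667 mL
molasses: 0.25 L × 5/3 × 1000 mL/L ≈ 417 mL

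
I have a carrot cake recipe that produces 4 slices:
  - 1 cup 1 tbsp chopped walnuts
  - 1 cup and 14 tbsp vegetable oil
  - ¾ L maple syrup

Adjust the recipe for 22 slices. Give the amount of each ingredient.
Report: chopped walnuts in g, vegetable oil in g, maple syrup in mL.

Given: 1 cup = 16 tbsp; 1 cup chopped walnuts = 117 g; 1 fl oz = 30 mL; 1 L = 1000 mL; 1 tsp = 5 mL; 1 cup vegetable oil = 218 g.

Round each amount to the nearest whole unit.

Scaling factor: 22/4 = 11/2 = 5.5.
chopped walnuts: (1 cup + 1 tbsp = 1.0625 cup) × 11/2 × 117 g/cup ≈ 684 g
vegetable oil: (1 cup + 14 tbsp = 1.875 cup) × 11/2 × 218 g/cup ≈ 2248 g
maple syrup: 0.75 L × 11/2 × 1000 mL/L = 4125 mL

chopped walnuts: 684 g; vegetable oil: 2248 g; maple syrup: 4125 mL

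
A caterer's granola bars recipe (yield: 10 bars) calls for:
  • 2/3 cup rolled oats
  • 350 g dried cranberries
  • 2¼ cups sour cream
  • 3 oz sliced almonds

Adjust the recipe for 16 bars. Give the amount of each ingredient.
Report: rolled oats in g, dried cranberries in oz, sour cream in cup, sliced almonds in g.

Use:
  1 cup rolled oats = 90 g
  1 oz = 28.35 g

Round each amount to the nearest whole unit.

rolled oats: 96 g; dried cranberries: 20 oz; sour cream: 4 cup; sliced almonds: 136 g

Scaling factor: 16/10 = 8/5 = 1.6.
rolled oats: 2/3 cup × 8/5 × 90 g/cup = 96 g
dried cranberries: 350 g × 8/5 ÷ 28.35 g/oz ≈ 20 oz
sour cream: 2.25 cup × 8/5 ≈ 4 cup
sliced almonds: 3 oz × 8/5 × 28.35 g/oz ≈ 136 g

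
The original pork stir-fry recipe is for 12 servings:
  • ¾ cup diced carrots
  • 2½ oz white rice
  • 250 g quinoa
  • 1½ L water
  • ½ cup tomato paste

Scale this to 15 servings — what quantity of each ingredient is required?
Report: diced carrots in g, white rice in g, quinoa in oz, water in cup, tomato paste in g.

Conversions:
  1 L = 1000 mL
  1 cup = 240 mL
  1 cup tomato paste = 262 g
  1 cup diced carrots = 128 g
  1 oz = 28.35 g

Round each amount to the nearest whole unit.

diced carrots: 120 g; white rice: 89 g; quinoa: 11 oz; water: 8 cup; tomato paste: 164 g

Scaling factor: 15/12 = 5/4 = 1.25.
diced carrots: 0.75 cup × 5/4 × 128 g/cup = 120 g
white rice: 2.5 oz × 5/4 × 28.35 g/oz ≈ 89 g
quinoa: 250 g × 5/4 ÷ 28.35 g/oz ≈ 11 oz
water: 1.5 L × 5/4 × 1000 mL/L ÷ 240 mL/cup ≈ 8 cup
tomato paste: 0.5 cup × 5/4 × 262 g/cup ≈ 164 g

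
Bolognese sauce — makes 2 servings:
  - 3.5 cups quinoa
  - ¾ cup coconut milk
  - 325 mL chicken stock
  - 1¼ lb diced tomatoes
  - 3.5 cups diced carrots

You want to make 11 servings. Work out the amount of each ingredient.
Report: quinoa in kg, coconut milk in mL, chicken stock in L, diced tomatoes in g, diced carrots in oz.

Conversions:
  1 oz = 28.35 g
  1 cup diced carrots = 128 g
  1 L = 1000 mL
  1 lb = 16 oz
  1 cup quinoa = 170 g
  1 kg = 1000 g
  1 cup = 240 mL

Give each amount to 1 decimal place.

quinoa: 3.3 kg; coconut milk: 990.0 mL; chicken stock: 1.8 L; diced tomatoes: 3118.5 g; diced carrots: 86.9 oz

Scaling factor: 11/2 = 5.5.
quinoa: 3.5 cup × 11/2 × 170 g/cup ÷ 1000 g/kg ≈ 3.3 kg
coconut milk: 0.75 cup × 11/2 × 240 mL/cup = 990.0 mL
chicken stock: 325 mL × 11/2 ÷ 1000 mL/L ≈ 1.8 L
diced tomatoes: 1.25 lb × 11/2 × 16 oz/lb × 28.35 g/oz = 3118.5 g
diced carrots: 3.5 cup × 11/2 × 128 g/cup ÷ 28.35 g/oz ≈ 86.9 oz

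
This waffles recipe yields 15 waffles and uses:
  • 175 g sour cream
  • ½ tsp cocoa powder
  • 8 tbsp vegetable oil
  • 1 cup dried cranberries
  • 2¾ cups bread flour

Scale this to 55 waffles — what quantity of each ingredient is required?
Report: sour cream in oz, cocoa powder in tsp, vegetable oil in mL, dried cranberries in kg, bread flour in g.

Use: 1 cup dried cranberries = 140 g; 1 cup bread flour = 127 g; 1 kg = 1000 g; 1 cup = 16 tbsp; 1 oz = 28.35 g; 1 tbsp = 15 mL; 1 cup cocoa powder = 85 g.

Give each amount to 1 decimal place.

Scaling factor: 55/15 = 11/3.
sour cream: 175 g × 11/3 ÷ 28.35 g/oz ≈ 22.6 oz
cocoa powder: 0.5 tsp × 11/3 ≈ 1.8 tsp
vegetable oil: 8 tbsp × 11/3 × 15 mL/tbsp = 440.0 mL
dried cranberries: 1 cup × 11/3 × 140 g/cup ÷ 1000 g/kg ≈ 0.5 kg
bread flour: 2.75 cup × 11/3 × 127 g/cup ≈ 1280.6 g

sour cream: 22.6 oz; cocoa powder: 1.8 tsp; vegetable oil: 440.0 mL; dried cranberries: 0.5 kg; bread flour: 1280.6 g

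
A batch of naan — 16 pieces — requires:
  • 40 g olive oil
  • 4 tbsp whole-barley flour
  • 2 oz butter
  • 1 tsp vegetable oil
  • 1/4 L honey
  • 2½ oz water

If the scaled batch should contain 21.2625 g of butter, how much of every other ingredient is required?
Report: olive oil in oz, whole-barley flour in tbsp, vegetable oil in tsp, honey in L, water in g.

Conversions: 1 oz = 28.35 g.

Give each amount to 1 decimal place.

olive oil: 0.5 oz; whole-barley flour: 1.5 tbsp; vegetable oil: 0.4 tsp; honey: 0.1 L; water: 26.6 g

The original recipe has 56.7 g of butter, so the scaling factor is 21.2625 ÷ 56.7 = 3/8 = 0.375.
olive oil: 40 g × 3/8 ÷ 28.35 g/oz ≈ 0.5 oz
whole-barley flour: 4 tbsp × 3/8 = 1.5 tbsp
vegetable oil: 1 tsp × 3/8 ≈ 0.4 tsp
honey: 0.25 L × 3/8 ≈ 0.1 L
water: 2.5 oz × 3/8 × 28.35 g/oz ≈ 26.6 g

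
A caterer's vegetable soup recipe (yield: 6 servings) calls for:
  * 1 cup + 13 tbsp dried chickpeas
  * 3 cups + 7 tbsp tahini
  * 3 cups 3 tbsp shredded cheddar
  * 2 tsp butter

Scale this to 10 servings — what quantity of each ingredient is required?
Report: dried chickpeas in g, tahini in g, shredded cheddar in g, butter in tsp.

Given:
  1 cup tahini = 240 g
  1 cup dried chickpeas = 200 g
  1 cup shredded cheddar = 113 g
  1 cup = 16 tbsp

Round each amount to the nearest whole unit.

dried chickpeas: 604 g; tahini: 1375 g; shredded cheddar: 600 g; butter: 3 tsp

Scaling factor: 10/6 = 5/3.
dried chickpeas: (1 cup + 13 tbsp = 1.8125 cup) × 5/3 × 200 g/cup ≈ 604 g
tahini: (3 cup + 7 tbsp = 3.4375 cup) × 5/3 × 240 g/cup = 1375 g
shredded cheddar: (3 cup + 3 tbsp = 3.1875 cup) × 5/3 × 113 g/cup ≈ 600 g
butter: 2 tsp × 5/3 ≈ 3 tsp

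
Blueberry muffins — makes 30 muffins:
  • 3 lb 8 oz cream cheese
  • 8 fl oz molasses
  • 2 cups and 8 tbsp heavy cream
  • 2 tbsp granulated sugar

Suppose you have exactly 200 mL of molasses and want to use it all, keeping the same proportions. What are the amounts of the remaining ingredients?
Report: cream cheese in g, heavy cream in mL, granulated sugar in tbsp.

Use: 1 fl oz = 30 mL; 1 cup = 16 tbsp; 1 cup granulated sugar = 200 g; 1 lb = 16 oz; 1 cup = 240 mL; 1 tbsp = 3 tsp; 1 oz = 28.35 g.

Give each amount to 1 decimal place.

The original recipe has 240 mL of molasses, so the scaling factor is 200 ÷ 240 = 5/6.
cream cheese: (3 lb + 8 oz = 3.5 lb) × 5/6 × 16 oz/lb × 28.35 g/oz = 1323.0 g
heavy cream: (2 cup + 8 tbsp = 2.5 cup) × 5/6 × 240 mL/cup = 500.0 mL
granulated sugar: 2 tbsp × 5/6 ≈ 1.7 tbsp

cream cheese: 1323.0 g; heavy cream: 500.0 mL; granulated sugar: 1.7 tbsp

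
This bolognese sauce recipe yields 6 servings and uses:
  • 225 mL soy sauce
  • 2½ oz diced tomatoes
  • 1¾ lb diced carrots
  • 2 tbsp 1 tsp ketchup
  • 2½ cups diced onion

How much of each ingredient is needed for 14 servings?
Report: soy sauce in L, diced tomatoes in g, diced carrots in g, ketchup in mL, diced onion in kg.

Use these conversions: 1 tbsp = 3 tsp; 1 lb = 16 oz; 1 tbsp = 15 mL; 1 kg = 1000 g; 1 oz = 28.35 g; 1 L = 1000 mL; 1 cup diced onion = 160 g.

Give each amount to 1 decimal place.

soy sauce: 0.5 L; diced tomatoes: 165.4 g; diced carrots: 1852.2 g; ketchup: 81.7 mL; diced onion: 0.9 kg

Scaling factor: 14/6 = 7/3.
soy sauce: 225 mL × 7/3 ÷ 1000 mL/L ≈ 0.5 L
diced tomatoes: 2.5 oz × 7/3 × 28.35 g/oz ≈ 165.4 g
diced carrots: 1.75 lb × 7/3 × 16 oz/lb × 28.35 g/oz = 1852.2 g
ketchup: (2 tbsp + 1 tsp = 7/3 tbsp) × 7/3 × 15 mL/tbsp ≈ 81.7 mL
diced onion: 2.5 cup × 7/3 × 160 g/cup ÷ 1000 g/kg ≈ 0.9 kg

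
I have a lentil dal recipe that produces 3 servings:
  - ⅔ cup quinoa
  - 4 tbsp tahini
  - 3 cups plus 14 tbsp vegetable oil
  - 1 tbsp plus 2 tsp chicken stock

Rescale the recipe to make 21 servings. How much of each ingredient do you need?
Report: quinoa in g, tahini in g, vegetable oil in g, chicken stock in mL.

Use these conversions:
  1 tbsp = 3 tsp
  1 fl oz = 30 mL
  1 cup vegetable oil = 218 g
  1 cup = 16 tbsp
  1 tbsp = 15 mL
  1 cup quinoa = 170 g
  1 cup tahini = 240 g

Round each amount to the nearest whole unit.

quinoa: 793 g; tahini: 420 g; vegetable oil: 5913 g; chicken stock: 175 mL

Scaling factor: 21/3 = 7.
quinoa: 2/3 cup × 7 × 170 g/cup ≈ 793 g
tahini: 4 tbsp × 7 ÷ 16 tbsp/cup × 240 g/cup = 420 g
vegetable oil: (3 cup + 14 tbsp = 3.875 cup) × 7 × 218 g/cup ≈ 5913 g
chicken stock: (1 tbsp + 2 tsp = 5/3 tbsp) × 7 × 15 mL/tbsp = 175 mL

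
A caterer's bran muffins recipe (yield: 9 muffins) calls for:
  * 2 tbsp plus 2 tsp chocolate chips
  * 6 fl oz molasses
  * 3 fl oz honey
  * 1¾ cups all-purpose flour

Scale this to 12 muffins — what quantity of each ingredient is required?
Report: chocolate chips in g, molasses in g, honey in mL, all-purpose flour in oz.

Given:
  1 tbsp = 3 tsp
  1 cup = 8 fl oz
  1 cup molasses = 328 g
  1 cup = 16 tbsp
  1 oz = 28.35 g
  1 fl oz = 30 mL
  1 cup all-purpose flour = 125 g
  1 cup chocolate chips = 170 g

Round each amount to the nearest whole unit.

chocolate chips: 38 g; molasses: 328 g; honey: 120 mL; all-purpose flour: 10 oz

Scaling factor: 12/9 = 4/3.
chocolate chips: (2 tbsp + 2 tsp = 8/3 tbsp) × 4/3 ÷ 16 tbsp/cup × 170 g/cup ≈ 38 g
molasses: 6 fl oz × 4/3 ÷ 8 fl oz/cup × 328 g/cup = 328 g
honey: 3 fl oz × 4/3 × 30 mL/fl oz = 120 mL
all-purpose flour: 1.75 cup × 4/3 × 125 g/cup ÷ 28.35 g/oz ≈ 10 oz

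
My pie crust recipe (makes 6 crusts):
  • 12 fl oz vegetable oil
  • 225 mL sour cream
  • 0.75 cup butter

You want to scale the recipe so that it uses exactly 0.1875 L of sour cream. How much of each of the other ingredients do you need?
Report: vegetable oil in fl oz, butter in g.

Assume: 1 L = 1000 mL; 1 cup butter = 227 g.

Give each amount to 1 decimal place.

The original recipe has 0.225 L of sour cream, so the scaling factor is 0.1875 ÷ 0.225 = 5/6.
vegetable oil: 12 fl oz × 5/6 = 10.0 fl oz
butter: 0.75 cup × 5/6 × 227 g/cup ≈ 141.9 g

vegetable oil: 10.0 fl oz; butter: 141.9 g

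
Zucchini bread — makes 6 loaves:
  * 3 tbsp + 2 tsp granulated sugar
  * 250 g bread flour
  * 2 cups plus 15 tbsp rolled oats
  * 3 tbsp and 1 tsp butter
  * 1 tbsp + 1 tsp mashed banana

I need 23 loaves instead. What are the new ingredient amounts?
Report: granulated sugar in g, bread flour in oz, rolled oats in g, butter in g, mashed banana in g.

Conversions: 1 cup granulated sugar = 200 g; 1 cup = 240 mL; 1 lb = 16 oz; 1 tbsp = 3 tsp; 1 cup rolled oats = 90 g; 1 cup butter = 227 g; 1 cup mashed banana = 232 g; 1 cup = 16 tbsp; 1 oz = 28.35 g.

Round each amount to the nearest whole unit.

granulated sugar: 176 g; bread flour: 34 oz; rolled oats: 1013 g; butter: 181 g; mashed banana: 74 g

Scaling factor: 23/6.
granulated sugar: (3 tbsp + 2 tsp = 11/3 tbsp) × 23/6 ÷ 16 tbsp/cup × 200 g/cup ≈ 176 g
bread flour: 250 g × 23/6 ÷ 28.35 g/oz ≈ 34 oz
rolled oats: (2 cup + 15 tbsp = 2.9375 cup) × 23/6 × 90 g/cup ≈ 1013 g
butter: (3 tbsp + 1 tsp = 10/3 tbsp) × 23/6 ÷ 16 tbsp/cup × 227 g/cup ≈ 181 g
mashed banana: (1 tbsp + 1 tsp = 4/3 tbsp) × 23/6 ÷ 16 tbsp/cup × 232 g/cup ≈ 74 g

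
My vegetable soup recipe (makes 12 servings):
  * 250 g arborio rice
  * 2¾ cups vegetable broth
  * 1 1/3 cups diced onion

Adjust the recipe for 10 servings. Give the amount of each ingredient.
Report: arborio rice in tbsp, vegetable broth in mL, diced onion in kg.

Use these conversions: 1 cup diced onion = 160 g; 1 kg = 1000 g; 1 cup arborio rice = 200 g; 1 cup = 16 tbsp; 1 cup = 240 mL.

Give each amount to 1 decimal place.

Scaling factor: 10/12 = 5/6.
arborio rice: 250 g × 5/6 ÷ 200 g/cup × 16 tbsp/cup ≈ 16.7 tbsp
vegetable broth: 2.75 cup × 5/6 × 240 mL/cup = 550.0 mL
diced onion: 4/3 cup × 5/6 × 160 g/cup ÷ 1000 g/kg ≈ 0.2 kg

arborio rice: 16.7 tbsp; vegetable broth: 550.0 mL; diced onion: 0.2 kg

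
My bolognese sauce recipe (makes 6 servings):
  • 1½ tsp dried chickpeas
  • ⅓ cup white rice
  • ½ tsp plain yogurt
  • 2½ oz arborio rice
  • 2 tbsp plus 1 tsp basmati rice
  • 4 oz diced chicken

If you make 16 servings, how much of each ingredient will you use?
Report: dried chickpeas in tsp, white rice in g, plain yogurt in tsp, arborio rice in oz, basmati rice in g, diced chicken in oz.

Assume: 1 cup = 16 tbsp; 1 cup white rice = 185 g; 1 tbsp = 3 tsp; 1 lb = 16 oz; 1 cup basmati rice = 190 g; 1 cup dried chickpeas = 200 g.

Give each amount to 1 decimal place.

Scaling factor: 16/6 = 8/3.
dried chickpeas: 1.5 tsp × 8/3 = 4.0 tsp
white rice: 1/3 cup × 8/3 × 185 g/cup ≈ 164.4 g
plain yogurt: 0.5 tsp × 8/3 ≈ 1.3 tsp
arborio rice: 2.5 oz × 8/3 ≈ 6.7 oz
basmati rice: (2 tbsp + 1 tsp = 7/3 tbsp) × 8/3 ÷ 16 tbsp/cup × 190 g/cup ≈ 73.9 g
diced chicken: 4 oz × 8/3 ≈ 10.7 oz

dried chickpeas: 4.0 tsp; white rice: 164.4 g; plain yogurt: 1.3 tsp; arborio rice: 6.7 oz; basmati rice: 73.9 g; diced chicken: 10.7 oz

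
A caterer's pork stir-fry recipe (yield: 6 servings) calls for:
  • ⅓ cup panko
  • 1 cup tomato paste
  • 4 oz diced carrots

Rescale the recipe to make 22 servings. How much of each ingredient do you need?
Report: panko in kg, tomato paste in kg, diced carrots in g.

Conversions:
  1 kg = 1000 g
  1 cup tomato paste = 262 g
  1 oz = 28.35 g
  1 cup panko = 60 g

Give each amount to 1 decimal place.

Scaling factor: 22/6 = 11/3.
panko: 1/3 cup × 11/3 × 60 g/cup ÷ 1000 g/kg ≈ 0.1 kg
tomato paste: 1 cup × 11/3 × 262 g/cup ÷ 1000 g/kg ≈ 1.0 kg
diced carrots: 4 oz × 11/3 × 28.35 g/oz = 415.8 g

panko: 0.1 kg; tomato paste: 1.0 kg; diced carrots: 415.8 g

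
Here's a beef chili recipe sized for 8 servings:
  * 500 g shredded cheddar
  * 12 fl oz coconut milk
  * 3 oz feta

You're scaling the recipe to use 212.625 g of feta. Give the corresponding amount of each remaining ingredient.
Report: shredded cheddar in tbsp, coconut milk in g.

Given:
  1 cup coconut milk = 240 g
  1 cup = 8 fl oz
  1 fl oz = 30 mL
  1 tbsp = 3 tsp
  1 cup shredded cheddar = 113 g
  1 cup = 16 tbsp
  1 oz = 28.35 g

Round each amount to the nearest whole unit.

shredded cheddar: 177 tbsp; coconut milk: 900 g

The original recipe has 85.05 g of feta, so the scaling factor is 212.625 ÷ 85.05 = 5/2 = 2.5.
shredded cheddar: 500 g × 5/2 ÷ 113 g/cup × 16 tbsp/cup ≈ 177 tbsp
coconut milk: 12 fl oz × 5/2 ÷ 8 fl oz/cup × 240 g/cup = 900 g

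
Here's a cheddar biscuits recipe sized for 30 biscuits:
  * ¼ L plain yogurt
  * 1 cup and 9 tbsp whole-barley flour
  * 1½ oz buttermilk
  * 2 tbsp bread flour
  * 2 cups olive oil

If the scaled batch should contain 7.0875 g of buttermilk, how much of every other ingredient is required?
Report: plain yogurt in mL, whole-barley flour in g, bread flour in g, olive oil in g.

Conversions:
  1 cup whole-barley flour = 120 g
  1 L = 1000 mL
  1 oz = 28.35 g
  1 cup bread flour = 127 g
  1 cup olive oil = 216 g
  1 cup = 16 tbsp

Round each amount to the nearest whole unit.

The original recipe has 42.525 g of buttermilk, so the scaling factor is 7.0875 ÷ 42.525 = 1/6.
plain yogurt: 0.25 L × 1/6 × 1000 mL/L ≈ 42 mL
whole-barley flour: (1 cup + 9 tbsp = 1.5625 cup) × 1/6 × 120 g/cup ≈ 31 g
bread flour: 2 tbsp × 1/6 ÷ 16 tbsp/cup × 127 g/cup ≈ 3 g
olive oil: 2 cup × 1/6 × 216 g/cup = 72 g

plain yogurt: 42 mL; whole-barley flour: 31 g; bread flour: 3 g; olive oil: 72 g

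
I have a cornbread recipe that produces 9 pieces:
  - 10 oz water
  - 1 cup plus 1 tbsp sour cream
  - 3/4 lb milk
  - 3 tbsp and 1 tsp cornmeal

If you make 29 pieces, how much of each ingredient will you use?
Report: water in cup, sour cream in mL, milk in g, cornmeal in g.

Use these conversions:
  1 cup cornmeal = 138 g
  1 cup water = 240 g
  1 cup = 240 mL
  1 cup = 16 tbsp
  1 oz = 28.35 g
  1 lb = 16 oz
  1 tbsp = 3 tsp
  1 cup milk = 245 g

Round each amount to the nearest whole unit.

water: 4 cup; sour cream: 822 mL; milk: 1096 g; cornmeal: 93 g

Scaling factor: 29/9.
water: 10 oz × 29/9 × 28.35 g/oz ÷ 240 g/cup ≈ 4 cup
sour cream: (1 cup + 1 tbsp = 1.0625 cup) × 29/9 × 240 mL/cup ≈ 822 mL
milk: 0.75 lb × 29/9 × 16 oz/lb × 28.35 g/oz ≈ 1096 g
cornmeal: (3 tbsp + 1 tsp = 10/3 tbsp) × 29/9 ÷ 16 tbsp/cup × 138 g/cup ≈ 93 g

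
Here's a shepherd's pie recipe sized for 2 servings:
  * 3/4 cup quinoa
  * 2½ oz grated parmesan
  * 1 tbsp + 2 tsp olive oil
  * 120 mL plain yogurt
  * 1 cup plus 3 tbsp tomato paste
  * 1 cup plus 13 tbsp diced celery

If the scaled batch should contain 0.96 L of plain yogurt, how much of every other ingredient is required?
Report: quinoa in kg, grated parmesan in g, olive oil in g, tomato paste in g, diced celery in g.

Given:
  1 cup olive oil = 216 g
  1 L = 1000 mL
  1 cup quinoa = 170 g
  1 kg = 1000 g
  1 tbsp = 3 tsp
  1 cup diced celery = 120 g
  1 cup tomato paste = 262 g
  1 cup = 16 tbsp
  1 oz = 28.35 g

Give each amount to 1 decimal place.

quinoa: 1.0 kg; grated parmesan: 567.0 g; olive oil: 180.0 g; tomato paste: 2489.0 g; diced celery: 1740.0 g

The original recipe has 0.12 L of plain yogurt, so the scaling factor is 0.96 ÷ 0.12 = 8.
quinoa: 0.75 cup × 8 × 170 g/cup ÷ 1000 g/kg ≈ 1.0 kg
grated parmesan: 2.5 oz × 8 × 28.35 g/oz = 567.0 g
olive oil: (1 tbsp + 2 tsp = 5/3 tbsp) × 8 ÷ 16 tbsp/cup × 216 g/cup = 180.0 g
tomato paste: (1 cup + 3 tbsp = 1.1875 cup) × 8 × 262 g/cup = 2489.0 g
diced celery: (1 cup + 13 tbsp = 1.8125 cup) × 8 × 120 g/cup = 1740.0 g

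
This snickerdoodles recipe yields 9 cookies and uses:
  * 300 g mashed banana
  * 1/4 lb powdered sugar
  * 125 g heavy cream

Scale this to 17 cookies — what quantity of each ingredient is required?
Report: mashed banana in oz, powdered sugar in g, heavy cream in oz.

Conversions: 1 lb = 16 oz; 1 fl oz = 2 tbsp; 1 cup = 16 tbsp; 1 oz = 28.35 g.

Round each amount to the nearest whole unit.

Scaling factor: 17/9.
mashed banana: 300 g × 17/9 ÷ 28.35 g/oz ≈ 20 oz
powdered sugar: 0.25 lb × 17/9 × 16 oz/lb × 28.35 g/oz ≈ 214 g
heavy cream: 125 g × 17/9 ÷ 28.35 g/oz ≈ 8 oz

mashed banana: 20 oz; powdered sugar: 214 g; heavy cream: 8 oz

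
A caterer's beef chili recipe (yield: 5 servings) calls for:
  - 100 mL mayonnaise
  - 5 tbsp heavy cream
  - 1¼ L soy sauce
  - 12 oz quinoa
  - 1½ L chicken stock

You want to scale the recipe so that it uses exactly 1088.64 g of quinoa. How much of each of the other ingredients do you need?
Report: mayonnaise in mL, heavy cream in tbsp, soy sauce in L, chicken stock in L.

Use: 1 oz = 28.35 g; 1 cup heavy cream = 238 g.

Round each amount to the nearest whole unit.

The original recipe has 340.2 g of quinoa, so the scaling factor is 1088.64 ÷ 340.2 = 16/5 = 3.2.
mayonnaise: 100 mL × 16/5 = 320 mL
heavy cream: 5 tbsp × 16/5 = 16 tbsp
soy sauce: 1.25 L × 16/5 = 4 L
chicken stock: 1.5 L × 16/5 ≈ 5 L

mayonnaise: 320 mL; heavy cream: 16 tbsp; soy sauce: 4 L; chicken stock: 5 L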